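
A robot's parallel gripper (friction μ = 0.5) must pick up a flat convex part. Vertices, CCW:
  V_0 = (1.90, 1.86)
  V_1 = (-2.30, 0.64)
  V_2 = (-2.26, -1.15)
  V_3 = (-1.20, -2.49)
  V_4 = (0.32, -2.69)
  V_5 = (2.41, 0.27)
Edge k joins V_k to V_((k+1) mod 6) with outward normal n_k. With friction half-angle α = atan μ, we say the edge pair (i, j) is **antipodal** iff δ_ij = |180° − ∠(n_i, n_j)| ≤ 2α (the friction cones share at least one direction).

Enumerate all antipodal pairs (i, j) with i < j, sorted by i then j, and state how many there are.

count = 5; pairs: (0,3), (0,4), (1,4), (1,5), (2,5)

α = atan 0.5 = 26.57°;  2α = 53.13°
n_0 = (-0.2789, +0.9603)
n_1 = (-0.9998, -0.0223)
n_2 = (-0.7843, -0.6204)
n_3 = (-0.1305, -0.9915)
n_4 = (+0.8169, -0.5768)
n_5 = (+0.9522, +0.3054)
  (0,1): δ = 104.92°  ·
  (0,2): δ = 67.85°  ·
  (0,3): δ = 23.69°  ✓
  (0,4): δ = 38.58°  ✓
  (0,5): δ = 91.59°  ·
  (1,2): δ = 142.93°  ·
  (1,3): δ = 98.78°  ·
  (1,4): δ = 36.51°  ✓
  (1,5): δ = 16.50°  ✓
  (2,3): δ = 135.84°  ·
  (2,4): δ = 73.57°  ·
  (2,5): δ = 20.56°  ✓
  (3,4): δ = 117.73°  ·
  (3,5): δ = 64.72°  ·
  (4,5): δ = 126.99°  ·
antipodal pairs: 5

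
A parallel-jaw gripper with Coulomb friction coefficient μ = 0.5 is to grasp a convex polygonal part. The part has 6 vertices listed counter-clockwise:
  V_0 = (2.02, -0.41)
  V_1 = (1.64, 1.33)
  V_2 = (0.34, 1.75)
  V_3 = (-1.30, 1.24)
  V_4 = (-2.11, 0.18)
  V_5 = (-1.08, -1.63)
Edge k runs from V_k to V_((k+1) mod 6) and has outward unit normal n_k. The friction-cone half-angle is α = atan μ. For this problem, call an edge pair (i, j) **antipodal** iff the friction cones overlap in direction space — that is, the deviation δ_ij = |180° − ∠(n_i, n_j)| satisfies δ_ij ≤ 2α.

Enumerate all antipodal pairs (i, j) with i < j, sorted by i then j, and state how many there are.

α = atan 0.5 = 26.57°;  2α = 53.13°
n_0 = (+0.9770, +0.2134)
n_1 = (+0.3074, +0.9516)
n_2 = (-0.2969, +0.9549)
n_3 = (-0.7946, +0.6072)
n_4 = (-0.8691, -0.4946)
n_5 = (+0.3662, -0.9305)
  (0,1): δ = 120.22°  ·
  (0,2): δ = 85.05°  ·
  (0,3): δ = 49.70°  ✓
  (0,4): δ = 17.32°  ✓
  (0,5): δ = 99.16°  ·
  (1,2): δ = 144.82°  ·
  (1,3): δ = 109.48°  ·
  (1,4): δ = 42.45°  ✓
  (1,5): δ = 39.39°  ✓
  (2,3): δ = 144.66°  ·
  (2,4): δ = 77.63°  ·
  (2,5): δ = 4.21°  ✓
  (3,4): δ = 112.97°  ·
  (3,5): δ = 31.13°  ✓
  (4,5): δ = 98.16°  ·
antipodal pairs: 6

count = 6; pairs: (0,3), (0,4), (1,4), (1,5), (2,5), (3,5)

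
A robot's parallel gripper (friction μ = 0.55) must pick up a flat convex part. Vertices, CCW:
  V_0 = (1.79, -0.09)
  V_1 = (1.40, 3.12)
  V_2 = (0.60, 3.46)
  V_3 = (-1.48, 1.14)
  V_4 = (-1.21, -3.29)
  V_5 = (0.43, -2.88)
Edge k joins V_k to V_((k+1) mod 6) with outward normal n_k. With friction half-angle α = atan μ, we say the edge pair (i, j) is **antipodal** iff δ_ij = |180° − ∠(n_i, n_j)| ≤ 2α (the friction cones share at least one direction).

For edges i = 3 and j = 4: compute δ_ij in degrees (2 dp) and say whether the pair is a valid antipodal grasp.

α = atan 0.55 = 28.81°;  2α = 57.62°
edge 3: e_3 = (+0.27, -4.43);  n_3 = (-0.9981, -0.0608)
edge 4: e_4 = (+1.64, +0.41);  n_4 = (+0.2425, -0.9701)
∠(n_3, n_4) = 100.55°
δ = |180° − 100.55°| = 79.45°
79.45° > 2α = 57.62°  →  invalid

δ = 79.45°, invalid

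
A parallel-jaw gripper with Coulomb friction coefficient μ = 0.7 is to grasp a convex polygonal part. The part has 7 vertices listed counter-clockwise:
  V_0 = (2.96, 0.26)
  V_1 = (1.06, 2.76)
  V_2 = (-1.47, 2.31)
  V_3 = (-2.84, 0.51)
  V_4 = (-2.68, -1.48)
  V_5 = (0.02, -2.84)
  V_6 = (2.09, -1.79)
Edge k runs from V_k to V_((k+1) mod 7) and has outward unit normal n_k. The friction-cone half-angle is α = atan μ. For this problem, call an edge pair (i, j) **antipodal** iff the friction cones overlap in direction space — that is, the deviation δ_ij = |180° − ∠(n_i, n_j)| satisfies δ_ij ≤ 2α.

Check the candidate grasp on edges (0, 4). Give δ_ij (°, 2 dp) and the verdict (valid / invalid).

δ = 26.03°, valid

α = atan 0.7 = 34.99°;  2α = 69.98°
edge 0: e_0 = (-1.90, +2.50);  n_0 = (+0.7962, +0.6051)
edge 4: e_4 = (+2.70, -1.36);  n_4 = (-0.4499, -0.8931)
∠(n_0, n_4) = 153.97°
δ = |180° − 153.97°| = 26.03°
26.03° ≤ 2α = 69.98°  →  valid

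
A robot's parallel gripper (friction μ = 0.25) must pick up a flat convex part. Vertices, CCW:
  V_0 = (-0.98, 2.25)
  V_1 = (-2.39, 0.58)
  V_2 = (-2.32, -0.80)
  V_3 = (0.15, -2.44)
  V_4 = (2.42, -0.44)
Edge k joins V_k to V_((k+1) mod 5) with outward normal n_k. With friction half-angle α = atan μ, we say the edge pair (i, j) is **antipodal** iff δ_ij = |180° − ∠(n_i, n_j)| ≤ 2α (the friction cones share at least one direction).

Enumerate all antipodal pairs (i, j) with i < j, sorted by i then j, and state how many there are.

count = 2; pairs: (0,3), (2,4)

α = atan 0.25 = 14.04°;  2α = 28.07°
n_0 = (-0.7641, +0.6451)
n_1 = (-0.9987, -0.0507)
n_2 = (-0.5531, -0.8331)
n_3 = (+0.6611, -0.7503)
n_4 = (+0.6205, +0.7842)
  (0,1): δ = 136.92°  ·
  (0,2): δ = 83.41°  ·
  (0,3): δ = 8.44°  ✓
  (0,4): δ = 91.82°  ·
  (1,2): δ = 126.49°  ·
  (1,3): δ = 51.52°  ·
  (1,4): δ = 48.75°  ·
  (2,3): δ = 105.04°  ·
  (2,4): δ = 4.77°  ✓
  (3,4): δ = 79.73°  ·
antipodal pairs: 2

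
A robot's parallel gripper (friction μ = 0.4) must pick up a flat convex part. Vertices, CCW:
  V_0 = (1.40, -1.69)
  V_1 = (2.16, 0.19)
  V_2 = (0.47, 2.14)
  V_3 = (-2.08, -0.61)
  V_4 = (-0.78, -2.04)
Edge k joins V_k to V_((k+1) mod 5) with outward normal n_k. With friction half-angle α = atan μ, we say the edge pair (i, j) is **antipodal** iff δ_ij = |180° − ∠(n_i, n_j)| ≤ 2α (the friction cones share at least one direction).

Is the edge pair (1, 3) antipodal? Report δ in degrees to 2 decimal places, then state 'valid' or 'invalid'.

α = atan 0.4 = 21.80°;  2α = 43.60°
edge 1: e_1 = (-1.69, +1.95);  n_1 = (+0.7557, +0.6549)
edge 3: e_3 = (+1.30, -1.43);  n_3 = (-0.7399, -0.6727)
∠(n_1, n_3) = 178.64°
δ = |180° − 178.64°| = 1.36°
1.36° ≤ 2α = 43.60°  →  valid

δ = 1.36°, valid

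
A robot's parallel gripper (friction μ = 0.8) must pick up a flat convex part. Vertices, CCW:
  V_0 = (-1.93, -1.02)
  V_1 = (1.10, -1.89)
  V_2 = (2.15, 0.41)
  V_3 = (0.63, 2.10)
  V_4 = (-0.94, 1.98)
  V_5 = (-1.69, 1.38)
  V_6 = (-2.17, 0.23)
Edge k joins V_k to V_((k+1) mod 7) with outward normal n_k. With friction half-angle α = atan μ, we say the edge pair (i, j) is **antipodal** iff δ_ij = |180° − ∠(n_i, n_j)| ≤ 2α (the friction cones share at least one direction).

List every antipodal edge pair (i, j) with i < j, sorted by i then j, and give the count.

count = 9; pairs: (0,2), (0,3), (0,4), (1,3), (1,4), (1,5), (1,6), (2,5), (2,6)

α = atan 0.8 = 38.66°;  2α = 77.32°
n_0 = (-0.2760, -0.9612)
n_1 = (+0.9097, -0.4153)
n_2 = (+0.7435, +0.6687)
n_3 = (-0.0762, +0.9971)
n_4 = (-0.6247, +0.7809)
n_5 = (-0.9228, +0.3852)
n_6 = (-0.9821, -0.1886)
  (0,1): δ = 98.52°  ·
  (0,2): δ = 32.01°  ✓
  (0,3): δ = 20.39°  ✓
  (0,4): δ = 54.68°  ✓
  (0,5): δ = 83.37°  ·
  (0,6): δ = 116.89°  ·
  (1,2): δ = 113.49°  ·
  (1,3): δ = 61.09°  ✓
  (1,4): δ = 26.80°  ✓
  (1,5): δ = 1.88°  ✓
  (1,6): δ = 35.41°  ✓
  (2,3): δ = 127.60°  ·
  (2,4): δ = 93.31°  ·
  (2,5): δ = 64.62°  ✓
  (2,6): δ = 31.10°  ✓
  (3,4): δ = 145.71°  ·
  (3,5): δ = 117.03°  ·
  (3,6): δ = 83.50°  ·
  (4,5): δ = 151.32°  ·
  (4,6): δ = 117.79°  ·
  (5,6): δ = 146.48°  ·
antipodal pairs: 9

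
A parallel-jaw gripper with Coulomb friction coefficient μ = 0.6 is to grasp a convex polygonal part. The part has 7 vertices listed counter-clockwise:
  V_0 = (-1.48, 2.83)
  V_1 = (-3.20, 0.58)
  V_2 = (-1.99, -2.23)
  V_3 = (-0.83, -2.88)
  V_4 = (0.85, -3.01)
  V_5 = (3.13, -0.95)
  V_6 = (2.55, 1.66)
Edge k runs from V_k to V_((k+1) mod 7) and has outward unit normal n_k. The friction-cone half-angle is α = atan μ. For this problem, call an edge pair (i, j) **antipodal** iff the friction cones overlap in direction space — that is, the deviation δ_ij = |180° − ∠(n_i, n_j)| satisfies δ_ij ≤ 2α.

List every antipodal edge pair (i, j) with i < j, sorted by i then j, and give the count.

count = 9; pairs: (0,3), (0,4), (0,5), (1,5), (1,6), (2,5), (2,6), (3,6), (4,6)

α = atan 0.6 = 30.96°;  2α = 61.93°
n_0 = (-0.7945, +0.6073)
n_1 = (-0.9185, -0.3955)
n_2 = (-0.4888, -0.8724)
n_3 = (-0.0772, -0.9970)
n_4 = (+0.6704, -0.7420)
n_5 = (+0.9762, +0.2169)
n_6 = (+0.2788, +0.9603)
  (0,1): δ = 119.31°  ·
  (0,2): δ = 81.87°  ·
  (0,3): δ = 57.03°  ✓
  (0,4): δ = 10.51°  ✓
  (0,5): δ = 49.92°  ✓
  (0,6): δ = 111.21°  ·
  (1,2): δ = 142.56°  ·
  (1,3): δ = 117.72°  ·
  (1,4): δ = 71.20°  ·
  (1,5): δ = 10.77°  ✓
  (1,6): δ = 50.51°  ✓
  (2,3): δ = 155.16°  ·
  (2,4): δ = 108.64°  ·
  (2,5): δ = 48.21°  ✓
  (2,6): δ = 13.07°  ✓
  (3,4): δ = 133.48°  ·
  (3,5): δ = 73.05°  ·
  (3,6): δ = 11.76°  ✓
  (4,5): δ = 119.57°  ·
  (4,6): δ = 58.29°  ✓
  (5,6): δ = 118.72°  ·
antipodal pairs: 9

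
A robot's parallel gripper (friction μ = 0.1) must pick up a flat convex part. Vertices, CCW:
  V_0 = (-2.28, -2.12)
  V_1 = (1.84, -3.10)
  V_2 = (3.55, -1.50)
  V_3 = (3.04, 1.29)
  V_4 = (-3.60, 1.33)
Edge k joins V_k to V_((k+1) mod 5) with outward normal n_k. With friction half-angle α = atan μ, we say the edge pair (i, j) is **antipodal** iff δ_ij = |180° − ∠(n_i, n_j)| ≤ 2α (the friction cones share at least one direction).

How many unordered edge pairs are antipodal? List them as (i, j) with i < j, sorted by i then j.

α = atan 0.1 = 5.71°;  2α = 11.42°
n_0 = (-0.2314, -0.9729)
n_1 = (+0.6832, -0.7302)
n_2 = (+0.9837, +0.1798)
n_3 = (+0.0060, +1.0000)
n_4 = (-0.9340, -0.3573)
  (0,1): δ = 123.52°  ·
  (0,2): δ = 66.26°  ·
  (0,3): δ = 13.03°  ·
  (0,4): δ = 124.32°  ·
  (1,2): δ = 122.74°  ·
  (1,3): δ = 43.44°  ·
  (1,4): δ = 67.84°  ·
  (2,3): δ = 100.70°  ·
  (2,4): δ = 10.58°  ✓
  (3,4): δ = 68.72°  ·
antipodal pairs: 1

count = 1; pairs: (2,4)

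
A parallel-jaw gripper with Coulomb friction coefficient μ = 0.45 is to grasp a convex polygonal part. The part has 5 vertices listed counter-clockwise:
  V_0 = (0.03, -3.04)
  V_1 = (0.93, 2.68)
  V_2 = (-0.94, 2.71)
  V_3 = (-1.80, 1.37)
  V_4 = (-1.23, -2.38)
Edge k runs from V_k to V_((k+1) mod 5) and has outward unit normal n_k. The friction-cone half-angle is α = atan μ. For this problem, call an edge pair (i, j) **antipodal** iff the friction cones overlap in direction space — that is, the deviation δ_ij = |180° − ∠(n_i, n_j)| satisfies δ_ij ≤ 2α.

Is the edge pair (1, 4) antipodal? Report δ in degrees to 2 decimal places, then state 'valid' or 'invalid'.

α = atan 0.45 = 24.23°;  2α = 48.46°
edge 1: e_1 = (-1.87, +0.03);  n_1 = (+0.0160, +0.9999)
edge 4: e_4 = (+1.26, -0.66);  n_4 = (-0.4640, -0.8858)
∠(n_1, n_4) = 153.27°
δ = |180° − 153.27°| = 26.73°
26.73° ≤ 2α = 48.46°  →  valid

δ = 26.73°, valid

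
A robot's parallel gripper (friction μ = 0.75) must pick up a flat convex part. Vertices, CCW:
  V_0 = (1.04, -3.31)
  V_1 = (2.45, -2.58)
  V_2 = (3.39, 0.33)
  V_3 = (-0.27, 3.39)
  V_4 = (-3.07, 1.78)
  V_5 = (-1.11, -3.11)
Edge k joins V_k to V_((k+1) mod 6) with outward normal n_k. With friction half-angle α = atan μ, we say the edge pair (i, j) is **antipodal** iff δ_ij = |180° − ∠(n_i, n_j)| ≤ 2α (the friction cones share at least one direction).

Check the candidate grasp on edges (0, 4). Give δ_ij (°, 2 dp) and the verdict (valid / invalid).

δ = 84.47°, invalid

α = atan 0.75 = 36.87°;  2α = 73.74°
edge 0: e_0 = (+1.41, +0.73);  n_0 = (+0.4598, -0.8880)
edge 4: e_4 = (+1.96, -4.89);  n_4 = (-0.9282, -0.3720)
∠(n_0, n_4) = 95.53°
δ = |180° − 95.53°| = 84.47°
84.47° > 2α = 73.74°  →  invalid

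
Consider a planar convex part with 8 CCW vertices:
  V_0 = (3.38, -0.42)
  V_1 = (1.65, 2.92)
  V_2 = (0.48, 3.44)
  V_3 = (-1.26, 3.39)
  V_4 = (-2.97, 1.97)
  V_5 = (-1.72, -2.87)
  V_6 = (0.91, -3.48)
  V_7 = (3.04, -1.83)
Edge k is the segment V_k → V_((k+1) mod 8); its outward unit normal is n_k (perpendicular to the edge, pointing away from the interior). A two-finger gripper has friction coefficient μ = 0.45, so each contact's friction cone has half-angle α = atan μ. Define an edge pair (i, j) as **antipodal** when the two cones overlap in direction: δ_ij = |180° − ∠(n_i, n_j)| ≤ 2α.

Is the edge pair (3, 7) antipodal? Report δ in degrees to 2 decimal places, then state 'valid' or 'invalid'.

δ = 36.74°, valid

α = atan 0.45 = 24.23°;  2α = 48.46°
edge 3: e_3 = (-1.71, -1.42);  n_3 = (-0.6389, +0.7693)
edge 7: e_7 = (+0.34, +1.41);  n_7 = (+0.9721, -0.2344)
∠(n_3, n_7) = 143.26°
δ = |180° − 143.26°| = 36.74°
36.74° ≤ 2α = 48.46°  →  valid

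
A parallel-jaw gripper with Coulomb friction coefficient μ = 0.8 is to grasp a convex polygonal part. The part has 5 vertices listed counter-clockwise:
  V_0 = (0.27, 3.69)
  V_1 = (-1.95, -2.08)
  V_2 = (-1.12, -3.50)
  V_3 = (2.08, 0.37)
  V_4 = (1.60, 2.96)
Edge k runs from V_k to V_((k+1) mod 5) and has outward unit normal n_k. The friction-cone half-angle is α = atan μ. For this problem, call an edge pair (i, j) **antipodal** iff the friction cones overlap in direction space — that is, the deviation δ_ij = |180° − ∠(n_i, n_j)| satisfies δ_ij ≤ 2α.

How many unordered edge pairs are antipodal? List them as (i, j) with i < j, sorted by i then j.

count = 5; pairs: (0,2), (0,3), (1,2), (1,3), (1,4)

α = atan 0.8 = 38.66°;  2α = 77.32°
n_0 = (-0.9333, +0.3591)
n_1 = (-0.8633, -0.5046)
n_2 = (+0.7707, -0.6372)
n_3 = (+0.9833, +0.1822)
n_4 = (+0.4812, +0.8766)
  (0,1): δ = 128.65°  ·
  (0,2): δ = 18.54°  ✓
  (0,3): δ = 31.54°  ✓
  (0,4): δ = 82.28°  ·
  (1,2): δ = 69.89°  ✓
  (1,3): δ = 19.81°  ✓
  (1,4): δ = 30.93°  ✓
  (2,3): δ = 129.91°  ·
  (2,4): δ = 79.17°  ·
  (3,4): δ = 129.26°  ·
antipodal pairs: 5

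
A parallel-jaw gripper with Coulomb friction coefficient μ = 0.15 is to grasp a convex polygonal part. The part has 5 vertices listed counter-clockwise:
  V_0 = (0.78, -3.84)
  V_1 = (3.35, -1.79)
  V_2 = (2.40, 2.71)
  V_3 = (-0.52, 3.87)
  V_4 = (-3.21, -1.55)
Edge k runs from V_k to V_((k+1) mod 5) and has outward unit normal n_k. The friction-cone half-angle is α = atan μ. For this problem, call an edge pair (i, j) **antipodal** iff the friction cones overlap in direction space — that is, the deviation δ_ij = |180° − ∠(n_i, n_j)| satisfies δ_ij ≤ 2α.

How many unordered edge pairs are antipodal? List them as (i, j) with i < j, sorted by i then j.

count = 1; pairs: (2,4)

α = atan 0.15 = 8.53°;  2α = 17.06°
n_0 = (+0.6236, -0.7818)
n_1 = (+0.9784, +0.2066)
n_2 = (+0.3692, +0.9294)
n_3 = (-0.8957, +0.4446)
n_4 = (-0.4978, -0.8673)
  (0,1): δ = 116.66°  ·
  (0,2): δ = 60.24°  ·
  (0,3): δ = 25.03°  ·
  (0,4): δ = 111.57°  ·
  (1,2): δ = 123.59°  ·
  (1,3): δ = 38.32°  ·
  (1,4): δ = 48.23°  ·
  (2,3): δ = 94.73°  ·
  (2,4): δ = 8.19°  ✓
  (3,4): δ = 93.46°  ·
antipodal pairs: 1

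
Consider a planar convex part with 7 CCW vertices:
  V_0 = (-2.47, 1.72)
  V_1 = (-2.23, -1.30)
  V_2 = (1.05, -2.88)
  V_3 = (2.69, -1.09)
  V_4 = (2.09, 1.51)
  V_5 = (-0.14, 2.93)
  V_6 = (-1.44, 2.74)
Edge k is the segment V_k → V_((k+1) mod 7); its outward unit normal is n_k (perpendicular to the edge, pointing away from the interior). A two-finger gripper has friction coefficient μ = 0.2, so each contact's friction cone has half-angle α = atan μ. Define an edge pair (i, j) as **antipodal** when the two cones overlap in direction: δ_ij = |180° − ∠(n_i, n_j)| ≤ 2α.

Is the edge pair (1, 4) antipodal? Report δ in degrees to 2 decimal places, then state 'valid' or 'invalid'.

δ = 6.77°, valid

α = atan 0.2 = 11.31°;  2α = 22.62°
edge 1: e_1 = (+3.28, -1.58);  n_1 = (-0.4340, -0.9009)
edge 4: e_4 = (-2.23, +1.42);  n_4 = (+0.5371, +0.8435)
∠(n_1, n_4) = 173.23°
δ = |180° − 173.23°| = 6.77°
6.77° ≤ 2α = 22.62°  →  valid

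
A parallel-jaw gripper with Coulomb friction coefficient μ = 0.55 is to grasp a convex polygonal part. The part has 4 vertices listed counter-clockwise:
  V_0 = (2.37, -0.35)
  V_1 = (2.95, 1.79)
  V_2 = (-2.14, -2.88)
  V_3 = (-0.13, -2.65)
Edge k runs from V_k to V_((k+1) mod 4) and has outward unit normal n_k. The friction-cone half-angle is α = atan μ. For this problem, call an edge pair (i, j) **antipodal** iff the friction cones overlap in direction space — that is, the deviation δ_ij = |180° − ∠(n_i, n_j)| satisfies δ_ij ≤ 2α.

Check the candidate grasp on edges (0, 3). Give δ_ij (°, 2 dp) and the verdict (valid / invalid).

δ = 147.78°, invalid

α = atan 0.55 = 28.81°;  2α = 57.62°
edge 0: e_0 = (+0.58, +2.14);  n_0 = (+0.9652, -0.2616)
edge 3: e_3 = (+2.50, +2.30);  n_3 = (+0.6771, -0.7359)
∠(n_0, n_3) = 32.22°
δ = |180° − 32.22°| = 147.78°
147.78° > 2α = 57.62°  →  invalid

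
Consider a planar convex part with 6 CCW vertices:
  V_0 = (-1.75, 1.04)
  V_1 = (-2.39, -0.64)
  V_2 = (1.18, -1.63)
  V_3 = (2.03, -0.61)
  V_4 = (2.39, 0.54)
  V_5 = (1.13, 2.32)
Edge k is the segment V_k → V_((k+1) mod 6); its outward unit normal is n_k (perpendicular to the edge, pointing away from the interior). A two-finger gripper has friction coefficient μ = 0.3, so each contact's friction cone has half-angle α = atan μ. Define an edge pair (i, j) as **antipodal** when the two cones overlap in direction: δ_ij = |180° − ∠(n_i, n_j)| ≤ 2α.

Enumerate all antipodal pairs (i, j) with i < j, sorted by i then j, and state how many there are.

α = atan 0.3 = 16.70°;  2α = 33.40°
n_0 = (-0.9345, +0.3560)
n_1 = (-0.2672, -0.9636)
n_2 = (+0.7682, -0.6402)
n_3 = (+0.9543, -0.2987)
n_4 = (+0.8162, +0.5778)
n_5 = (-0.4061, +0.9138)
  (0,1): δ = 84.64°  ·
  (0,2): δ = 18.95°  ✓
  (0,3): δ = 3.47°  ✓
  (0,4): δ = 56.15°  ·
  (0,5): δ = 134.82°  ·
  (1,2): δ = 114.31°  ·
  (1,3): δ = 91.88°  ·
  (1,4): δ = 39.21°  ·
  (1,5): δ = 39.46°  ·
  (2,3): δ = 157.58°  ·
  (2,4): δ = 104.90°  ·
  (2,5): δ = 26.23°  ✓
  (3,4): δ = 127.32°  ·
  (3,5): δ = 48.66°  ·
  (4,5): δ = 101.33°  ·
antipodal pairs: 3

count = 3; pairs: (0,2), (0,3), (2,5)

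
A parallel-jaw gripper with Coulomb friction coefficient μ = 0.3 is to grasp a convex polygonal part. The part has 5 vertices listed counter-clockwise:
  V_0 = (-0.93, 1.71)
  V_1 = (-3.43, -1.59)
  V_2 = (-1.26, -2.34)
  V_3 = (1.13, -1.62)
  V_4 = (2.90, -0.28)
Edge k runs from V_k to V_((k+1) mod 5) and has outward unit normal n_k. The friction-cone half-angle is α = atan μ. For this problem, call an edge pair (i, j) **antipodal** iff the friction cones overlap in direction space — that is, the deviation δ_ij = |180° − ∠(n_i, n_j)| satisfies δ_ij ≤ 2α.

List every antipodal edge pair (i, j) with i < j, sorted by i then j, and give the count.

count = 2; pairs: (0,3), (1,4)

α = atan 0.3 = 16.70°;  2α = 33.40°
n_0 = (-0.7971, +0.6039)
n_1 = (-0.3267, -0.9451)
n_2 = (+0.2885, -0.9575)
n_3 = (+0.6036, -0.7973)
n_4 = (+0.4611, +0.8874)
  (0,1): δ = 71.92°  ·
  (0,2): δ = 36.09°  ·
  (0,3): δ = 15.73°  ✓
  (0,4): δ = 99.69°  ·
  (1,2): δ = 144.17°  ·
  (1,3): δ = 123.81°  ·
  (1,4): δ = 8.39°  ✓
  (2,3): δ = 159.64°  ·
  (2,4): δ = 44.22°  ·
  (3,4): δ = 64.58°  ·
antipodal pairs: 2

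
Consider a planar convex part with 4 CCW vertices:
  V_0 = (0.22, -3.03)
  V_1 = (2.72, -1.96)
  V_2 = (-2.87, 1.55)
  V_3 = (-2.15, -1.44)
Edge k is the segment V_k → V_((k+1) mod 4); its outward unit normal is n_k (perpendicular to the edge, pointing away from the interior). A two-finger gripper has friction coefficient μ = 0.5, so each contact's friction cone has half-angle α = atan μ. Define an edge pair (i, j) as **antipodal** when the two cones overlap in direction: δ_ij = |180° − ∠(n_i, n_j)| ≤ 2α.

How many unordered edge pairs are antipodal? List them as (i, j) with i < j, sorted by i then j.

count = 2; pairs: (1,2), (1,3)

α = atan 0.5 = 26.57°;  2α = 53.13°
n_0 = (+0.3935, -0.9193)
n_1 = (+0.5318, +0.8469)
n_2 = (-0.9722, -0.2341)
n_3 = (-0.5571, -0.8304)
  (0,1): δ = 55.30°  ·
  (0,2): δ = 80.37°  ·
  (0,3): δ = 122.97°  ·
  (1,2): δ = 44.34°  ✓
  (1,3): δ = 1.73°  ✓
  (2,3): δ = 137.40°  ·
antipodal pairs: 2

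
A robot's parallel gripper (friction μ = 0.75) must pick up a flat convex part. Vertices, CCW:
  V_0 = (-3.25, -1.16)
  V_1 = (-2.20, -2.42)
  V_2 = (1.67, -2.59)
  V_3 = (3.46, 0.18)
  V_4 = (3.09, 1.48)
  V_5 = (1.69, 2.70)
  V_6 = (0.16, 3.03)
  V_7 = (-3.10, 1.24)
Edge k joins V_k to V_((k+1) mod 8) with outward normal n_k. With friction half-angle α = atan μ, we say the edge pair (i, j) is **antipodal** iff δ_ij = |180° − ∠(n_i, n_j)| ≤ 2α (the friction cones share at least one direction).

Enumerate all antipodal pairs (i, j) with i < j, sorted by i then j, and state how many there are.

count = 13; pairs: (0,2), (0,3), (0,4), (0,5), (1,3), (1,4), (1,5), (1,6), (2,5), (2,6), (2,7), (3,7), (4,7)

α = atan 0.75 = 36.87°;  2α = 73.74°
n_0 = (-0.7682, -0.6402)
n_1 = (-0.0439, -0.9990)
n_2 = (+0.8399, -0.5427)
n_3 = (+0.9618, +0.2737)
n_4 = (+0.6570, +0.7539)
n_5 = (+0.2108, +0.9775)
n_6 = (-0.4813, +0.8766)
n_7 = (-0.9981, +0.0624)
  (0,1): δ = 132.32°  ·
  (0,2): δ = 72.68°  ✓
  (0,3): δ = 23.92°  ✓
  (0,4): δ = 9.12°  ✓
  (0,5): δ = 38.02°  ✓
  (0,6): δ = 78.96°  ·
  (0,7): δ = 136.62°  ·
  (1,2): δ = 120.36°  ·
  (1,3): δ = 71.60°  ✓
  (1,4): δ = 38.55°  ✓
  (1,5): δ = 9.66°  ✓
  (1,6): δ = 31.29°  ✓
  (1,7): δ = 88.94°  ·
  (2,3): δ = 131.24°  ·
  (2,4): δ = 98.20°  ·
  (2,5): δ = 69.30°  ✓
  (2,6): δ = 28.36°  ✓
  (2,7): δ = 29.29°  ✓
  (3,4): δ = 146.96°  ·
  (3,5): δ = 118.06°  ·
  (3,6): δ = 77.12°  ·
  (3,7): δ = 19.46°  ✓
  (4,5): δ = 151.10°  ·
  (4,6): δ = 110.16°  ·
  (4,7): δ = 52.51°  ✓
  (5,6): δ = 139.06°  ·
  (5,7): δ = 81.40°  ·
  (6,7): δ = 122.35°  ·
antipodal pairs: 13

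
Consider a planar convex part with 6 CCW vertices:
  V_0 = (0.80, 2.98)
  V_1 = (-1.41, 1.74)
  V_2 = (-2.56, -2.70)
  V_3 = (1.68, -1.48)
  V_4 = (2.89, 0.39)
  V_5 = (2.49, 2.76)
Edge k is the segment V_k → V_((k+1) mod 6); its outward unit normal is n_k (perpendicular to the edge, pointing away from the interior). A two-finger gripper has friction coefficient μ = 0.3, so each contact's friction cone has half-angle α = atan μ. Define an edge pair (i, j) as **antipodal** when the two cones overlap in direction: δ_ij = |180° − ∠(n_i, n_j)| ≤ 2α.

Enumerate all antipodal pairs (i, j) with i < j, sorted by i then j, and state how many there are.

count = 5; pairs: (0,2), (0,3), (1,3), (1,4), (2,5)

α = atan 0.3 = 16.70°;  2α = 33.40°
n_0 = (-0.4893, +0.8721)
n_1 = (-0.9681, +0.2507)
n_2 = (+0.2765, -0.9610)
n_3 = (+0.8396, -0.5433)
n_4 = (+0.9861, +0.1664)
n_5 = (+0.1291, +0.9916)
  (0,1): δ = 133.82°  ·
  (0,2): δ = 13.24°  ✓
  (0,3): δ = 27.80°  ✓
  (0,4): δ = 70.28°  ·
  (0,5): δ = 143.29°  ·
  (1,2): δ = 59.43°  ·
  (1,3): δ = 18.38°  ✓
  (1,4): δ = 24.10°  ✓
  (1,5): δ = 97.10°  ·
  (2,3): δ = 138.96°  ·
  (2,4): δ = 96.47°  ·
  (2,5): δ = 23.47°  ✓
  (3,4): δ = 137.51°  ·
  (3,5): δ = 64.51°  ·
  (4,5): δ = 107.00°  ·
antipodal pairs: 5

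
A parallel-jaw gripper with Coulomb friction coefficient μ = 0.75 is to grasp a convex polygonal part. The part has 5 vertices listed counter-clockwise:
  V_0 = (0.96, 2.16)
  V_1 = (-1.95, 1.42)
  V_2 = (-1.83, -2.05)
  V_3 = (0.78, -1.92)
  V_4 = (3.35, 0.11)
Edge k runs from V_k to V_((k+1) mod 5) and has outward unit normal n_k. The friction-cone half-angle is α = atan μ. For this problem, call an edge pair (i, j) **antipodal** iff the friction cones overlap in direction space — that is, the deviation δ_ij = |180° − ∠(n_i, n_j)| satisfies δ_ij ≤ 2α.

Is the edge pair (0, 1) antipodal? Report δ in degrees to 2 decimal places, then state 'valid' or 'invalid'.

α = atan 0.75 = 36.87°;  2α = 73.74°
edge 0: e_0 = (-2.91, -0.74);  n_0 = (-0.2465, +0.9692)
edge 1: e_1 = (+0.12, -3.47);  n_1 = (-0.9994, -0.0346)
∠(n_0, n_1) = 77.71°
δ = |180° − 77.71°| = 102.29°
102.29° > 2α = 73.74°  →  invalid

δ = 102.29°, invalid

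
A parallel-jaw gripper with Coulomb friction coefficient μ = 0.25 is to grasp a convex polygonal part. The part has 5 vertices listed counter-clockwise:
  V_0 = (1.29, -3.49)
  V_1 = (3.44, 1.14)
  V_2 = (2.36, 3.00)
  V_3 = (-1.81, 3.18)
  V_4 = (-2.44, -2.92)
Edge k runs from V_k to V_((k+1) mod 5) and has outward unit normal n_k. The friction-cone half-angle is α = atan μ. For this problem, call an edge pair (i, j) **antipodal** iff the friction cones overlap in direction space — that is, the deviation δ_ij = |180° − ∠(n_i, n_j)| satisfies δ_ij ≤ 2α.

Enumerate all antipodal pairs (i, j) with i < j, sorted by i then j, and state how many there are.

count = 2; pairs: (0,3), (2,4)

α = atan 0.25 = 14.04°;  2α = 28.07°
n_0 = (+0.9070, -0.4212)
n_1 = (+0.8648, +0.5021)
n_2 = (+0.0431, +0.9991)
n_3 = (-0.9947, +0.1027)
n_4 = (-0.1511, -0.9885)
  (0,1): δ = 124.95°  ·
  (0,2): δ = 67.56°  ·
  (0,3): δ = 19.01°  ✓
  (0,4): δ = 106.22°  ·
  (1,2): δ = 122.61°  ·
  (1,3): δ = 36.04°  ·
  (1,4): δ = 51.17°  ·
  (2,3): δ = 93.42°  ·
  (2,4): δ = 6.22°  ✓
  (3,4): δ = 92.79°  ·
antipodal pairs: 2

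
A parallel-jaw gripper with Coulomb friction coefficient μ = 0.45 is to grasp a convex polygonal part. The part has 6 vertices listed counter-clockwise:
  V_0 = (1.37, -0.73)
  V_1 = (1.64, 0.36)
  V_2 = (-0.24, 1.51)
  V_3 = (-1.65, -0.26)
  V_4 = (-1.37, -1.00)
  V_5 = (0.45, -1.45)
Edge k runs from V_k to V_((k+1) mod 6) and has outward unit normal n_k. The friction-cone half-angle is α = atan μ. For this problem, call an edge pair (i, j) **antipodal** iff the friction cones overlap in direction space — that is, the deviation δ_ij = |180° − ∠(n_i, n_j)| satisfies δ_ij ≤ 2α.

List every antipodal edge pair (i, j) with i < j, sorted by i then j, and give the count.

count = 5; pairs: (0,2), (0,3), (1,3), (1,4), (2,5)

α = atan 0.45 = 24.23°;  2α = 48.46°
n_0 = (+0.9707, -0.2404)
n_1 = (+0.5218, +0.8531)
n_2 = (-0.7822, +0.6231)
n_3 = (-0.9353, -0.3539)
n_4 = (-0.2400, -0.9708)
n_5 = (+0.6163, -0.7875)
  (0,1): δ = 107.54°  ·
  (0,2): δ = 24.63°  ✓
  (0,3): δ = 34.64°  ✓
  (0,4): δ = 90.02°  ·
  (0,5): δ = 141.96°  ·
  (1,2): δ = 97.09°  ·
  (1,3): δ = 37.82°  ✓
  (1,4): δ = 17.57°  ✓
  (1,5): δ = 69.50°  ·
  (2,3): δ = 120.73°  ·
  (2,4): δ = 65.35°  ·
  (2,5): δ = 13.41°  ✓
  (3,4): δ = 124.61°  ·
  (3,5): δ = 72.68°  ·
  (4,5): δ = 128.06°  ·
antipodal pairs: 5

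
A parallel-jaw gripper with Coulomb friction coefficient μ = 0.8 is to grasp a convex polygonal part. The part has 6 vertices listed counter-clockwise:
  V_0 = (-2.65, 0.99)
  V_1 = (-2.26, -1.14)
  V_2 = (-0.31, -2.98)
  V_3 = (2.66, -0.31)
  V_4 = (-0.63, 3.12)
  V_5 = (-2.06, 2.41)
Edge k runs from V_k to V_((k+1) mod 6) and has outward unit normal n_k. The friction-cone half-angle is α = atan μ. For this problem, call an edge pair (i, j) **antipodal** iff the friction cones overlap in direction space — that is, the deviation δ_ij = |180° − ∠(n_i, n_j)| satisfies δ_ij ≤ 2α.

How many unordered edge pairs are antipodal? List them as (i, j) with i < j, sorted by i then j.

α = atan 0.8 = 38.66°;  2α = 77.32°
n_0 = (-0.9836, -0.1801)
n_1 = (-0.6863, -0.7273)
n_2 = (+0.6685, -0.7437)
n_3 = (+0.7217, +0.6922)
n_4 = (-0.4447, +0.8957)
n_5 = (-0.9235, +0.3837)
  (0,1): δ = 143.71°  ·
  (0,2): δ = 58.42°  ✓
  (0,3): δ = 33.43°  ✓
  (0,4): δ = 106.03°  ·
  (0,5): δ = 147.06°  ·
  (1,2): δ = 94.71°  ·
  (1,3): δ = 2.86°  ✓
  (1,4): δ = 69.74°  ✓
  (1,5): δ = 110.77°  ·
  (2,3): δ = 88.15°  ·
  (2,4): δ = 15.55°  ✓
  (2,5): δ = 25.48°  ✓
  (3,4): δ = 107.40°  ·
  (3,5): δ = 66.37°  ✓
  (4,5): δ = 138.97°  ·
antipodal pairs: 7

count = 7; pairs: (0,2), (0,3), (1,3), (1,4), (2,4), (2,5), (3,5)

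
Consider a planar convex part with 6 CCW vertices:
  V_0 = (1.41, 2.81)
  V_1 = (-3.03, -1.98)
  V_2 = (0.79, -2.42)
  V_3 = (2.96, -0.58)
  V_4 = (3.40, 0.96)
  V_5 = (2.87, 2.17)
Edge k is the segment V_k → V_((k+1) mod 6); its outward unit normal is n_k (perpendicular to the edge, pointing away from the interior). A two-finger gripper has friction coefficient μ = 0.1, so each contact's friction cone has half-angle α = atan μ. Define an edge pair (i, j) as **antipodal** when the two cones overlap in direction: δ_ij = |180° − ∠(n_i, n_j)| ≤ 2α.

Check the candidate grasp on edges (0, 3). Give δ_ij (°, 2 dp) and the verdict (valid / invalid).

α = atan 0.1 = 5.71°;  2α = 11.42°
edge 0: e_0 = (-4.44, -4.79);  n_0 = (-0.7334, +0.6798)
edge 3: e_3 = (+0.44, +1.54);  n_3 = (+0.9615, -0.2747)
∠(n_0, n_3) = 153.12°
δ = |180° − 153.12°| = 26.88°
26.88° > 2α = 11.42°  →  invalid

δ = 26.88°, invalid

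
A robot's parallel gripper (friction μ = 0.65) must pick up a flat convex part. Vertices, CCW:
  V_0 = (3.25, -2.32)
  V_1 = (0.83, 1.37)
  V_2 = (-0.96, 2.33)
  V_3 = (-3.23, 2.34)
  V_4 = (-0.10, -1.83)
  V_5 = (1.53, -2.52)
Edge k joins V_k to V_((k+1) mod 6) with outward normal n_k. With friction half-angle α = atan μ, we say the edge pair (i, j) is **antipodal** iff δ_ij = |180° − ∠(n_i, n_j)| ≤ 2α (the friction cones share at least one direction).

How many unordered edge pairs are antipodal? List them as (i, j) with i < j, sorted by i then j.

α = atan 0.65 = 33.02°;  2α = 66.05°
n_0 = (+0.8362, +0.5484)
n_1 = (+0.4726, +0.8813)
n_2 = (+0.0044, +1.0000)
n_3 = (-0.7998, -0.6003)
n_4 = (-0.3898, -0.9209)
n_5 = (+0.1155, -0.9933)
  (0,1): δ = 151.46°  ·
  (0,2): δ = 123.51°  ·
  (0,3): δ = 3.63°  ✓
  (0,4): δ = 33.80°  ✓
  (0,5): δ = 63.37°  ✓
  (1,2): δ = 152.05°  ·
  (1,3): δ = 24.90°  ✓
  (1,4): δ = 5.26°  ✓
  (1,5): δ = 34.84°  ✓
  (2,3): δ = 52.86°  ✓
  (2,4): δ = 22.69°  ✓
  (2,5): δ = 6.88°  ✓
  (3,4): δ = 149.84°  ·
  (3,5): δ = 120.26°  ·
  (4,5): δ = 150.42°  ·
antipodal pairs: 9

count = 9; pairs: (0,3), (0,4), (0,5), (1,3), (1,4), (1,5), (2,3), (2,4), (2,5)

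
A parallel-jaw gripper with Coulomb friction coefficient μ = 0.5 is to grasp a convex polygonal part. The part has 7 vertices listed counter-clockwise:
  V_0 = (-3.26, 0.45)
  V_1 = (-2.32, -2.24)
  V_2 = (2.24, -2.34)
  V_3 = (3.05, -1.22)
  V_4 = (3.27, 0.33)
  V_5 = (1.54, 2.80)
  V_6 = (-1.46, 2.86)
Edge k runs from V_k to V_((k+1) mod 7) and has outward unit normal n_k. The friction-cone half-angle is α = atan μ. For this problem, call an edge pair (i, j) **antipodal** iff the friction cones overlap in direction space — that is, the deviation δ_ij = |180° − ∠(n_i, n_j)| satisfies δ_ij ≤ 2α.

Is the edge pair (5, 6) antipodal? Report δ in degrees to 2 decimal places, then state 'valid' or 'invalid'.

δ = 125.61°, invalid

α = atan 0.5 = 26.57°;  2α = 53.13°
edge 5: e_5 = (-3.00, +0.06);  n_5 = (+0.0200, +0.9998)
edge 6: e_6 = (-1.80, -2.41);  n_6 = (-0.8012, +0.5984)
∠(n_5, n_6) = 54.39°
δ = |180° − 54.39°| = 125.61°
125.61° > 2α = 53.13°  →  invalid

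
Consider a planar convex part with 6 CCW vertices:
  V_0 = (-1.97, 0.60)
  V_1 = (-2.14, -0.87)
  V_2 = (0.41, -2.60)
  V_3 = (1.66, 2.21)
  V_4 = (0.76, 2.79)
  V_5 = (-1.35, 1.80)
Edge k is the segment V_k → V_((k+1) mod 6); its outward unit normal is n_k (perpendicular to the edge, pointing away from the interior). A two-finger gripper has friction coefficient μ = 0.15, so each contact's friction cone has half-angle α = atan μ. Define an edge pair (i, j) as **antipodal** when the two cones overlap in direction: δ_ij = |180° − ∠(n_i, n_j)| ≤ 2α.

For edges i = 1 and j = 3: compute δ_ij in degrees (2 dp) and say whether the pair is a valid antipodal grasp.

α = atan 0.15 = 8.53°;  2α = 17.06°
edge 1: e_1 = (+2.55, -1.73);  n_1 = (-0.5614, -0.8275)
edge 3: e_3 = (-0.90, +0.58);  n_3 = (+0.5417, +0.8406)
∠(n_1, n_3) = 178.65°
δ = |180° − 178.65°| = 1.35°
1.35° ≤ 2α = 17.06°  →  valid

δ = 1.35°, valid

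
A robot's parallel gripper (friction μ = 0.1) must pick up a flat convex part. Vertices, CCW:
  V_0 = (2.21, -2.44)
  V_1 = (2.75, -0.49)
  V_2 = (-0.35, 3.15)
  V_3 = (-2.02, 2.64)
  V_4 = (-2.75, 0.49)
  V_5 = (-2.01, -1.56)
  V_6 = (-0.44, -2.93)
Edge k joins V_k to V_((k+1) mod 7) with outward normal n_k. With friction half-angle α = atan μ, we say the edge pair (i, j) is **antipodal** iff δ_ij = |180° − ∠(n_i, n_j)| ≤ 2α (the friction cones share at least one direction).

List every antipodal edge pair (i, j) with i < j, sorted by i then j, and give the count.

α = atan 0.1 = 5.71°;  2α = 11.42°
n_0 = (+0.9637, -0.2669)
n_1 = (+0.7613, +0.6484)
n_2 = (-0.2921, +0.9564)
n_3 = (-0.9469, +0.3215)
n_4 = (-0.9406, -0.3395)
n_5 = (-0.6575, -0.7535)
n_6 = (+0.1818, -0.9833)
  (0,1): δ = 124.10°  ·
  (0,2): δ = 57.54°  ·
  (0,3): δ = 3.28°  ✓
  (0,4): δ = 35.33°  ·
  (0,5): δ = 64.37°  ·
  (0,6): δ = 115.95°  ·
  (1,2): δ = 113.44°  ·
  (1,3): δ = 59.17°  ·
  (1,4): δ = 20.57°  ·
  (1,5): δ = 8.47°  ✓
  (1,6): δ = 60.06°  ·
  (2,3): δ = 125.74°  ·
  (2,4): δ = 87.13°  ·
  (2,5): δ = 58.09°  ·
  (2,6): δ = 6.51°  ✓
  (3,4): δ = 141.40°  ·
  (3,5): δ = 112.35°  ·
  (3,6): δ = 60.77°  ·
  (4,5): δ = 150.96°  ·
  (4,6): δ = 99.37°  ·
  (5,6): δ = 128.42°  ·
antipodal pairs: 3

count = 3; pairs: (0,3), (1,5), (2,6)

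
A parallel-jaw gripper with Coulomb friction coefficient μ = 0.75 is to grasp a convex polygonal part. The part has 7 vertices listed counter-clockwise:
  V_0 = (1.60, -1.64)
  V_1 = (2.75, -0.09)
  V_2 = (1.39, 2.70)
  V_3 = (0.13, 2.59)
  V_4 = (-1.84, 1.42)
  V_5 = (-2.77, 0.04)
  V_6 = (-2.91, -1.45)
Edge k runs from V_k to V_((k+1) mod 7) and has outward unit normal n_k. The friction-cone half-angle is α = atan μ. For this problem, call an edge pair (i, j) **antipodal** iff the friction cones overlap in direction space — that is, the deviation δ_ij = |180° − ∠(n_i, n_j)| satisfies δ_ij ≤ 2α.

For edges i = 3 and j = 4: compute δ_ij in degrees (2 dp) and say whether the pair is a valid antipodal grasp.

α = atan 0.75 = 36.87°;  2α = 73.74°
edge 3: e_3 = (-1.97, -1.17);  n_3 = (-0.5106, +0.8598)
edge 4: e_4 = (-0.93, -1.38);  n_4 = (-0.8293, +0.5589)
∠(n_3, n_4) = 25.32°
δ = |180° − 25.32°| = 154.68°
154.68° > 2α = 73.74°  →  invalid

δ = 154.68°, invalid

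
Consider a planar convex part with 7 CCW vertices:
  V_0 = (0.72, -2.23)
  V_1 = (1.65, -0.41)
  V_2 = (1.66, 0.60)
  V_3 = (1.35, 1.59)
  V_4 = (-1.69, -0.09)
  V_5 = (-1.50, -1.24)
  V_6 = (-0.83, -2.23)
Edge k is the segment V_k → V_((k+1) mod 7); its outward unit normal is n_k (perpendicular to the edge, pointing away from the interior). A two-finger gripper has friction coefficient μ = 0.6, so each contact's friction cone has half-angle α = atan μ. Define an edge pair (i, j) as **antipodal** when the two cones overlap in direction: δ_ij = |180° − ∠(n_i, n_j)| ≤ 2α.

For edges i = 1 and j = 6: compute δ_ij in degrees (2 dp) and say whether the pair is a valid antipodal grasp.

α = atan 0.6 = 30.96°;  2α = 61.93°
edge 1: e_1 = (+0.01, +1.01);  n_1 = (+1.0000, -0.0099)
edge 6: e_6 = (+1.55, +0.00);  n_6 = (+0.0000, -1.0000)
∠(n_1, n_6) = 89.43°
δ = |180° − 89.43°| = 90.57°
90.57° > 2α = 61.93°  →  invalid

δ = 90.57°, invalid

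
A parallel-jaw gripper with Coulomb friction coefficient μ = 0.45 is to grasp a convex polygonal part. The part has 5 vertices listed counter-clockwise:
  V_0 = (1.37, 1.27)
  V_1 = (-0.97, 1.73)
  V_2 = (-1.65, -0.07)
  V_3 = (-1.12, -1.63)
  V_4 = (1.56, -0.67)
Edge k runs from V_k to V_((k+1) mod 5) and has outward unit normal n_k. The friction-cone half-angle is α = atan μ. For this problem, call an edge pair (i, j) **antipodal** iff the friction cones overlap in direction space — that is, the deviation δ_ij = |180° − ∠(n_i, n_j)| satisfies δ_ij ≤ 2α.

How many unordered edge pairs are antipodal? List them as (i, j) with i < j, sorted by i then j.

α = atan 0.45 = 24.23°;  2α = 48.46°
n_0 = (+0.1929, +0.9812)
n_1 = (-0.9355, +0.3534)
n_2 = (-0.9468, -0.3217)
n_3 = (+0.3372, -0.9414)
n_4 = (+0.9952, +0.0975)
  (0,1): δ = 99.57°  ·
  (0,2): δ = 60.11°  ·
  (0,3): δ = 30.83°  ✓
  (0,4): δ = 106.72°  ·
  (1,2): δ = 140.54°  ·
  (1,3): δ = 49.60°  ·
  (1,4): δ = 26.29°  ✓
  (2,3): δ = 89.06°  ·
  (2,4): δ = 13.17°  ✓
  (3,4): δ = 104.11°  ·
antipodal pairs: 3

count = 3; pairs: (0,3), (1,4), (2,4)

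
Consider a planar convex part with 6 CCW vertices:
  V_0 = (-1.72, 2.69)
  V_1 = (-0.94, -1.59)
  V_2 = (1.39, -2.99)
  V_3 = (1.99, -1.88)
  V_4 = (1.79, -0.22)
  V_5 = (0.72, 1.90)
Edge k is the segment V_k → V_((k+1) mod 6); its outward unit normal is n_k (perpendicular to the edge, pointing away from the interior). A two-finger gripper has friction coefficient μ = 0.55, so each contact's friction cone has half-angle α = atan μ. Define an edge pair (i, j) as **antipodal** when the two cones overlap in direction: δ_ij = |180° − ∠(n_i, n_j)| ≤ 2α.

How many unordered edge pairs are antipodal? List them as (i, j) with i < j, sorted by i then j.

count = 6; pairs: (0,2), (0,3), (0,4), (1,3), (1,4), (1,5)

α = atan 0.55 = 28.81°;  2α = 57.62°
n_0 = (-0.9838, -0.1793)
n_1 = (-0.5150, -0.8572)
n_2 = (+0.8797, -0.4755)
n_3 = (+0.9928, +0.1196)
n_4 = (+0.8927, +0.4506)
n_5 = (+0.3080, +0.9514)
  (0,1): δ = 131.33°  ·
  (0,2): δ = 38.72°  ✓
  (0,3): δ = 3.46°  ✓
  (0,4): δ = 16.45°  ✓
  (0,5): δ = 61.73°  ·
  (1,2): δ = 87.39°  ·
  (1,3): δ = 52.13°  ✓
  (1,4): δ = 32.22°  ✓
  (1,5): δ = 13.06°  ✓
  (2,3): δ = 144.74°  ·
  (2,4): δ = 124.83°  ·
  (2,5): δ = 79.55°  ·
  (3,4): δ = 160.09°  ·
  (3,5): δ = 114.81°  ·
  (4,5): δ = 134.72°  ·
antipodal pairs: 6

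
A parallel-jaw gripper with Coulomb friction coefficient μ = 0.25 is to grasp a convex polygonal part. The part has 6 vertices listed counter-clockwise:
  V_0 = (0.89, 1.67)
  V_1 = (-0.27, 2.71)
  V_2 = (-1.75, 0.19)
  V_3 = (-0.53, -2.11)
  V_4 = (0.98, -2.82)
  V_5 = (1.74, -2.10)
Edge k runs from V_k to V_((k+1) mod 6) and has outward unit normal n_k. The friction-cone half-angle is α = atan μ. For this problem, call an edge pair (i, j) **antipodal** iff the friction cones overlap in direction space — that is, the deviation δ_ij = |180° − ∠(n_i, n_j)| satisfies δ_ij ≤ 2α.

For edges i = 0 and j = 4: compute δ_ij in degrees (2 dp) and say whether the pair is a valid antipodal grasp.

α = atan 0.25 = 14.04°;  2α = 28.07°
edge 0: e_0 = (-1.16, +1.04);  n_0 = (+0.6675, +0.7446)
edge 4: e_4 = (+0.76, +0.72);  n_4 = (+0.6877, -0.7260)
∠(n_0, n_4) = 94.67°
δ = |180° − 94.67°| = 85.33°
85.33° > 2α = 28.07°  →  invalid

δ = 85.33°, invalid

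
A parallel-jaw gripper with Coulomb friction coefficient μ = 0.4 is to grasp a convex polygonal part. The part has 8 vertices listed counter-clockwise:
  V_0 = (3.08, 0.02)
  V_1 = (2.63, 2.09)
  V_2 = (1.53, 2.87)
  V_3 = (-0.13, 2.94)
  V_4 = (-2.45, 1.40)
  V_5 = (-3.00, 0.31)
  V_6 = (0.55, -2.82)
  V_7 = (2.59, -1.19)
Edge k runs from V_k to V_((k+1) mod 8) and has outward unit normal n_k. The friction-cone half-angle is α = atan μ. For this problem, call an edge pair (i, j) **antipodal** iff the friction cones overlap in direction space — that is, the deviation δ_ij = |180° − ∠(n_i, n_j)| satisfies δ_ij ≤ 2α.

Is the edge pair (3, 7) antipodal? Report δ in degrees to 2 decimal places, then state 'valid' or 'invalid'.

δ = 34.38°, valid

α = atan 0.4 = 21.80°;  2α = 43.60°
edge 3: e_3 = (-2.32, -1.54);  n_3 = (-0.5530, +0.8332)
edge 7: e_7 = (+0.49, +1.21);  n_7 = (+0.9269, -0.3753)
∠(n_3, n_7) = 145.62°
δ = |180° − 145.62°| = 34.38°
34.38° ≤ 2α = 43.60°  →  valid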